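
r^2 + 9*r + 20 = (r + 4)*(r + 5)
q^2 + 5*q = q*(q + 5)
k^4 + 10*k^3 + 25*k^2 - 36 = (k - 1)*(k + 2)*(k + 3)*(k + 6)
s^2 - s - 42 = (s - 7)*(s + 6)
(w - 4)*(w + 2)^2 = w^3 - 12*w - 16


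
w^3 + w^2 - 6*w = w*(w - 2)*(w + 3)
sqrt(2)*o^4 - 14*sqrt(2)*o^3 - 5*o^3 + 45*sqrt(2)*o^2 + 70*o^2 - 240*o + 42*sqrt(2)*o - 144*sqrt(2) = (o - 8)*(o - 6)*(o - 3*sqrt(2))*(sqrt(2)*o + 1)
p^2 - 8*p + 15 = (p - 5)*(p - 3)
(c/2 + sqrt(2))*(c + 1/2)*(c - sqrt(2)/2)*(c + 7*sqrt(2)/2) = c^4/2 + c^3/4 + 5*sqrt(2)*c^3/2 + 5*sqrt(2)*c^2/4 + 17*c^2/4 - 7*sqrt(2)*c/2 + 17*c/8 - 7*sqrt(2)/4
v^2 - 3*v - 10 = (v - 5)*(v + 2)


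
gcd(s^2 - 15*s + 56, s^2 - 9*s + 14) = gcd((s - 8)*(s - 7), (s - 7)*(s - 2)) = s - 7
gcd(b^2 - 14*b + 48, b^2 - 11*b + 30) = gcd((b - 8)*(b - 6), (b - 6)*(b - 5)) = b - 6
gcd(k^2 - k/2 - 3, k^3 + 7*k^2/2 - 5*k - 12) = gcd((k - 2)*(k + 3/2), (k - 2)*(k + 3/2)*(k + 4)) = k^2 - k/2 - 3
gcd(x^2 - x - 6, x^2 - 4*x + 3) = x - 3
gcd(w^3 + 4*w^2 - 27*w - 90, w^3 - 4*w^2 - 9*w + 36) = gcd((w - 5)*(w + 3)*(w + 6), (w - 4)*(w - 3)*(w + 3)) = w + 3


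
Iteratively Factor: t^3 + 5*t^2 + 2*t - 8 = (t + 4)*(t^2 + t - 2) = (t + 2)*(t + 4)*(t - 1)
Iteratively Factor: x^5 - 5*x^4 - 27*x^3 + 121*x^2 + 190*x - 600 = (x + 3)*(x^4 - 8*x^3 - 3*x^2 + 130*x - 200) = (x + 3)*(x + 4)*(x^3 - 12*x^2 + 45*x - 50) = (x - 5)*(x + 3)*(x + 4)*(x^2 - 7*x + 10) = (x - 5)^2*(x + 3)*(x + 4)*(x - 2)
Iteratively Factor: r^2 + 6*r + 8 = (r + 2)*(r + 4)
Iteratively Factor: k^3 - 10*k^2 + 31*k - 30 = (k - 3)*(k^2 - 7*k + 10) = (k - 5)*(k - 3)*(k - 2)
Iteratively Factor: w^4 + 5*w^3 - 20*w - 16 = (w + 2)*(w^3 + 3*w^2 - 6*w - 8) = (w + 2)*(w + 4)*(w^2 - w - 2) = (w + 1)*(w + 2)*(w + 4)*(w - 2)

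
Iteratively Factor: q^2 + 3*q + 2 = (q + 1)*(q + 2)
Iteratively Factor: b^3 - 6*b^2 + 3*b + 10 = (b + 1)*(b^2 - 7*b + 10) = (b - 5)*(b + 1)*(b - 2)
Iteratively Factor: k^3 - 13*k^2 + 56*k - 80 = (k - 5)*(k^2 - 8*k + 16) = (k - 5)*(k - 4)*(k - 4)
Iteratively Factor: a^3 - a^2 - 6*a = (a - 3)*(a^2 + 2*a) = (a - 3)*(a + 2)*(a)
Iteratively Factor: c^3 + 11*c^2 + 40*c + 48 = (c + 3)*(c^2 + 8*c + 16) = (c + 3)*(c + 4)*(c + 4)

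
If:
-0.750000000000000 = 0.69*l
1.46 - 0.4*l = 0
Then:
No Solution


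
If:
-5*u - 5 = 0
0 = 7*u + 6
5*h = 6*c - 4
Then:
No Solution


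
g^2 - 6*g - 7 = (g - 7)*(g + 1)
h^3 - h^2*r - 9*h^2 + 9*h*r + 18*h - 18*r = (h - 6)*(h - 3)*(h - r)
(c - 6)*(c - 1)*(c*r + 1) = c^3*r - 7*c^2*r + c^2 + 6*c*r - 7*c + 6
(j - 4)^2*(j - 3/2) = j^3 - 19*j^2/2 + 28*j - 24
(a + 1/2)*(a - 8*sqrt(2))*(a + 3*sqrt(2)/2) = a^3 - 13*sqrt(2)*a^2/2 + a^2/2 - 24*a - 13*sqrt(2)*a/4 - 12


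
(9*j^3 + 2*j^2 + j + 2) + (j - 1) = 9*j^3 + 2*j^2 + 2*j + 1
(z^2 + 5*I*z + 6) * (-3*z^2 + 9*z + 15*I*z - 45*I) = -3*z^4 + 9*z^3 - 93*z^2 + 279*z + 90*I*z - 270*I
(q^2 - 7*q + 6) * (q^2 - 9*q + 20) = q^4 - 16*q^3 + 89*q^2 - 194*q + 120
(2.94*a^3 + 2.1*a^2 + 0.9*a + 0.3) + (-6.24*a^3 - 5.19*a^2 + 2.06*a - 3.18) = -3.3*a^3 - 3.09*a^2 + 2.96*a - 2.88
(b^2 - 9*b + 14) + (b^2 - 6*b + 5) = 2*b^2 - 15*b + 19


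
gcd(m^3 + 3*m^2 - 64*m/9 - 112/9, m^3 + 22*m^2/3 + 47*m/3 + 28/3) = m + 4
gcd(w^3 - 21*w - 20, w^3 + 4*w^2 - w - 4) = w^2 + 5*w + 4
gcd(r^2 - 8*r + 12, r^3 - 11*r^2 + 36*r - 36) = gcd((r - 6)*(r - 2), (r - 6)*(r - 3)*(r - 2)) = r^2 - 8*r + 12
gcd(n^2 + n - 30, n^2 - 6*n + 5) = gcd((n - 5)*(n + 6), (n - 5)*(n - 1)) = n - 5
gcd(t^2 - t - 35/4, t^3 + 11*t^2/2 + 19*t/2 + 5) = t + 5/2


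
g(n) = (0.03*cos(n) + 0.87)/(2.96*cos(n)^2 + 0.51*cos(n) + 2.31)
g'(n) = (5.92*sin(n)*cos(n) + 0.51*sin(n))*(0.03*cos(n) + 0.87)/(2.96*cos(n)^2 + 0.51*cos(n) + 2.31)^2 - 0.03*sin(n)/(2.96*cos(n)^2 + 0.51*cos(n) + 2.31) = (0.0888*cos(n)^2 + 5.1504*cos(n) + 0.3744)*sin(n)/(8.7616*cos(n)^4 + 3.0192*cos(n)^3 + 13.9353*cos(n)^2 + 2.3562*cos(n) + 5.3361)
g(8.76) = 0.23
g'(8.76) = -0.16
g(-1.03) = 0.26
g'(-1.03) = -0.23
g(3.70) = 0.21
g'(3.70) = 0.13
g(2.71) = 0.20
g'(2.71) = -0.10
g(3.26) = 0.18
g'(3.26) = 0.02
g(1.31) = 0.33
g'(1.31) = 0.24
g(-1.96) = 0.34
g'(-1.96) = 0.22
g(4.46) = 0.36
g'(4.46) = 0.16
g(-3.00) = 0.18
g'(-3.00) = 0.03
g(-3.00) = 0.18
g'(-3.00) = 0.03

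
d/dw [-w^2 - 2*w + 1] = -2*w - 2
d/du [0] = 0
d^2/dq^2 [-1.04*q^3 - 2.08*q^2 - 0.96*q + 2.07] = -6.24*q - 4.16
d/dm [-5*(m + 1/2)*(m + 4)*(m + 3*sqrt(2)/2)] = -15*m^2 - 45*m - 15*sqrt(2)*m - 135*sqrt(2)/4 - 10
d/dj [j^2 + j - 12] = 2*j + 1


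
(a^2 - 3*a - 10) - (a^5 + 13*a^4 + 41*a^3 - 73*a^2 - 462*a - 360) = -a^5 - 13*a^4 - 41*a^3 + 74*a^2 + 459*a + 350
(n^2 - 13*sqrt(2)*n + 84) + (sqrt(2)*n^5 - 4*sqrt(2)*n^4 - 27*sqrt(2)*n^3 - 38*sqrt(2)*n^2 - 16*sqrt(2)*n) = sqrt(2)*n^5 - 4*sqrt(2)*n^4 - 27*sqrt(2)*n^3 - 38*sqrt(2)*n^2 + n^2 - 29*sqrt(2)*n + 84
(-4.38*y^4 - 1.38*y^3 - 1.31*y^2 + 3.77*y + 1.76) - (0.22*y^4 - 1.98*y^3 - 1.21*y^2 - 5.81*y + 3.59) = -4.6*y^4 + 0.6*y^3 - 0.1*y^2 + 9.58*y - 1.83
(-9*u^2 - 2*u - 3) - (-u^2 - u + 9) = -8*u^2 - u - 12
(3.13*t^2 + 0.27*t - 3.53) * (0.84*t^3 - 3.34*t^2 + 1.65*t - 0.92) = 2.6292*t^5 - 10.2274*t^4 + 1.2975*t^3 + 9.3561*t^2 - 6.0729*t + 3.2476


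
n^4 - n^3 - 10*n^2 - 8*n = n*(n - 4)*(n + 1)*(n + 2)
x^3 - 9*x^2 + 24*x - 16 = (x - 4)^2*(x - 1)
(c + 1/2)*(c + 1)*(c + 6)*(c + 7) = c^4 + 29*c^3/2 + 62*c^2 + 139*c/2 + 21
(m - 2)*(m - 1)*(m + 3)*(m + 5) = m^4 + 5*m^3 - 7*m^2 - 29*m + 30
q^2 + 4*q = q*(q + 4)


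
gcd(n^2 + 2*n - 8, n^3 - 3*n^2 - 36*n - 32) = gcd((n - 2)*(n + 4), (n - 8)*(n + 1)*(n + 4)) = n + 4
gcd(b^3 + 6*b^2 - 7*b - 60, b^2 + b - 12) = b^2 + b - 12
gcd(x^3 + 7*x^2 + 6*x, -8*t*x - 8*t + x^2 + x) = x + 1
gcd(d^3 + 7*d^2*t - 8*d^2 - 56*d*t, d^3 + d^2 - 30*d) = d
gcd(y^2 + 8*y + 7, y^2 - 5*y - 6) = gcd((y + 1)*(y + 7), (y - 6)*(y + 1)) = y + 1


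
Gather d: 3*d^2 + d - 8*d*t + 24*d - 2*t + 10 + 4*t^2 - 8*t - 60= 3*d^2 + d*(25 - 8*t) + 4*t^2 - 10*t - 50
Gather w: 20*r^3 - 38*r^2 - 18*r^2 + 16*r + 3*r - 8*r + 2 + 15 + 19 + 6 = 20*r^3 - 56*r^2 + 11*r + 42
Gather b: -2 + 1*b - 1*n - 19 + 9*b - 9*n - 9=10*b - 10*n - 30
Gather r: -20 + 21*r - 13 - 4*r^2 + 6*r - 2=-4*r^2 + 27*r - 35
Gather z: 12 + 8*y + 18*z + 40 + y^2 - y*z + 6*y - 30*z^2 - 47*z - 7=y^2 + 14*y - 30*z^2 + z*(-y - 29) + 45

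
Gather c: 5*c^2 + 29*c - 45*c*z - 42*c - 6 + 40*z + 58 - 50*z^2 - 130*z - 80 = 5*c^2 + c*(-45*z - 13) - 50*z^2 - 90*z - 28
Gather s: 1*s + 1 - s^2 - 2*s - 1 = -s^2 - s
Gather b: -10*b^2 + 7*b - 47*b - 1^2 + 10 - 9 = -10*b^2 - 40*b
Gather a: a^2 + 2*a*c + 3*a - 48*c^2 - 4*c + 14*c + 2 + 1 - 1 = a^2 + a*(2*c + 3) - 48*c^2 + 10*c + 2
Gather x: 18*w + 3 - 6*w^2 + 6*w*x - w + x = -6*w^2 + 17*w + x*(6*w + 1) + 3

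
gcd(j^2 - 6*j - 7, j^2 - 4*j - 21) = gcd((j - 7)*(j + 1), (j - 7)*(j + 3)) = j - 7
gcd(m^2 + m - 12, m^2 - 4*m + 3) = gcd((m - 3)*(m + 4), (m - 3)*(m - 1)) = m - 3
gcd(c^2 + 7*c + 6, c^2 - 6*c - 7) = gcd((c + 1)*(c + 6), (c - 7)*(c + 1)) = c + 1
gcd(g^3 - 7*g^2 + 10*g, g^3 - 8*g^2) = g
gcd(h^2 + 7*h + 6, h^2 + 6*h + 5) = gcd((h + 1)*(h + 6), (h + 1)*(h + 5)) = h + 1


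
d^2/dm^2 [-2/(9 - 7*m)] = 196/(7*m - 9)^3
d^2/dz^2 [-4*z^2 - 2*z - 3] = -8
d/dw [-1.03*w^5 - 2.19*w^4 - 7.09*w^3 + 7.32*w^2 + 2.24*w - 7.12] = -5.15*w^4 - 8.76*w^3 - 21.27*w^2 + 14.64*w + 2.24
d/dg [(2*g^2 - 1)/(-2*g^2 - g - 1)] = (-2*g^2 - 8*g - 1)/(4*g^4 + 4*g^3 + 5*g^2 + 2*g + 1)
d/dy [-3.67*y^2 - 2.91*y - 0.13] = -7.34*y - 2.91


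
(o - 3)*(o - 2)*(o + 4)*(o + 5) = o^4 + 4*o^3 - 19*o^2 - 46*o + 120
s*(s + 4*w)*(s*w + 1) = s^3*w + 4*s^2*w^2 + s^2 + 4*s*w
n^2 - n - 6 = (n - 3)*(n + 2)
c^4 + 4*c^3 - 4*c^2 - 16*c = c*(c - 2)*(c + 2)*(c + 4)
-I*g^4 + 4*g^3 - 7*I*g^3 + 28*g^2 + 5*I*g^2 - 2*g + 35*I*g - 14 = (g + 7)*(g + I)*(g + 2*I)*(-I*g + 1)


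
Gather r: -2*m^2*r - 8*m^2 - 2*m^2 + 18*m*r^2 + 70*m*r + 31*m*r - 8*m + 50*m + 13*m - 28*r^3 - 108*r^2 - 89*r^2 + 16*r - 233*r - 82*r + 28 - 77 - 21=-10*m^2 + 55*m - 28*r^3 + r^2*(18*m - 197) + r*(-2*m^2 + 101*m - 299) - 70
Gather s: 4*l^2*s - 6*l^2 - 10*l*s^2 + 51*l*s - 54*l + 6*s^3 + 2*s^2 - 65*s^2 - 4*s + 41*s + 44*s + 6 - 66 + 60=-6*l^2 - 54*l + 6*s^3 + s^2*(-10*l - 63) + s*(4*l^2 + 51*l + 81)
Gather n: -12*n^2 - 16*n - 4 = -12*n^2 - 16*n - 4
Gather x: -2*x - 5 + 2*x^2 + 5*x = 2*x^2 + 3*x - 5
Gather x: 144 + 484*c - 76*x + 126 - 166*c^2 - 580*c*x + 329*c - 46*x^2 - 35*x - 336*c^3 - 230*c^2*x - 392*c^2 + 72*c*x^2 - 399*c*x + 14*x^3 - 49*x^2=-336*c^3 - 558*c^2 + 813*c + 14*x^3 + x^2*(72*c - 95) + x*(-230*c^2 - 979*c - 111) + 270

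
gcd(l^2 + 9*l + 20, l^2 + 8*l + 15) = l + 5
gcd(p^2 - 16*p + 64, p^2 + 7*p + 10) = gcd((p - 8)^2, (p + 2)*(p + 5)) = 1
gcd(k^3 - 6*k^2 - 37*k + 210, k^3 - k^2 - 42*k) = k^2 - k - 42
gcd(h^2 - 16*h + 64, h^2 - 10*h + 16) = h - 8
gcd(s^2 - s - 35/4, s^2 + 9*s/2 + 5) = s + 5/2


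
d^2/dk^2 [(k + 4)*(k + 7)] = 2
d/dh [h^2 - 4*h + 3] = 2*h - 4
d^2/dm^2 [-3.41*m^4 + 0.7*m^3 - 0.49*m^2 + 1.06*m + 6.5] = -40.92*m^2 + 4.2*m - 0.98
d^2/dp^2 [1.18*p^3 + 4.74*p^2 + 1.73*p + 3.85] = 7.08*p + 9.48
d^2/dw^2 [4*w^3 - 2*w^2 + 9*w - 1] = 24*w - 4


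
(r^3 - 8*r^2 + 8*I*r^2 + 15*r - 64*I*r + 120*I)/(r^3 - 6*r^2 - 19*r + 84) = (r^2 + r*(-5 + 8*I) - 40*I)/(r^2 - 3*r - 28)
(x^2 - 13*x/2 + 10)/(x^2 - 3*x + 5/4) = 2*(x - 4)/(2*x - 1)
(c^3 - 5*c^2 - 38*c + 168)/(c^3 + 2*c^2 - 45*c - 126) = (c - 4)/(c + 3)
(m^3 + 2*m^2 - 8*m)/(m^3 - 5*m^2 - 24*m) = (-m^2 - 2*m + 8)/(-m^2 + 5*m + 24)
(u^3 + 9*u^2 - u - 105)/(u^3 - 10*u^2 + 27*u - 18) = (u^2 + 12*u + 35)/(u^2 - 7*u + 6)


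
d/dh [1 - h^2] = -2*h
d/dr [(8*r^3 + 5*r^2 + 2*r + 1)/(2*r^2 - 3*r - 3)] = (16*r^4 - 48*r^3 - 91*r^2 - 34*r - 3)/(4*r^4 - 12*r^3 - 3*r^2 + 18*r + 9)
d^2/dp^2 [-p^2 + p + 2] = -2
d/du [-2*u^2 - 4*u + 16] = -4*u - 4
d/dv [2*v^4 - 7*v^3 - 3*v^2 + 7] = v*(8*v^2 - 21*v - 6)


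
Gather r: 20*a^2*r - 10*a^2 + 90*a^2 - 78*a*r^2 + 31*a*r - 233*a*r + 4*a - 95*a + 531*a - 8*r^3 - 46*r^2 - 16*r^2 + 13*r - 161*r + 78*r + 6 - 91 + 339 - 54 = 80*a^2 + 440*a - 8*r^3 + r^2*(-78*a - 62) + r*(20*a^2 - 202*a - 70) + 200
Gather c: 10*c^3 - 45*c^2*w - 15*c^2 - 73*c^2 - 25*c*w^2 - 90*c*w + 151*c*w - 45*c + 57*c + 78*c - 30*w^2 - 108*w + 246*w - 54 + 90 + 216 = 10*c^3 + c^2*(-45*w - 88) + c*(-25*w^2 + 61*w + 90) - 30*w^2 + 138*w + 252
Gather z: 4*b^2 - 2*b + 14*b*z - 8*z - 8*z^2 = 4*b^2 - 2*b - 8*z^2 + z*(14*b - 8)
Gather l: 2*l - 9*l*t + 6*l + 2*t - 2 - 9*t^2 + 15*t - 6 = l*(8 - 9*t) - 9*t^2 + 17*t - 8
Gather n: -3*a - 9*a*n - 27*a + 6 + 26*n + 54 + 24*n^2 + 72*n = -30*a + 24*n^2 + n*(98 - 9*a) + 60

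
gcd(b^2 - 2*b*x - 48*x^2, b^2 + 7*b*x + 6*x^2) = b + 6*x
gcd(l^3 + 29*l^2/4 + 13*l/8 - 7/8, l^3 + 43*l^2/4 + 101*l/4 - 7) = l^2 + 27*l/4 - 7/4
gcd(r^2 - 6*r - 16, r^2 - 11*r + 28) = 1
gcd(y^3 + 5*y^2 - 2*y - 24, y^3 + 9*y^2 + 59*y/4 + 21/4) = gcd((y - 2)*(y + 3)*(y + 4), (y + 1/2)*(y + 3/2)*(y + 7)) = 1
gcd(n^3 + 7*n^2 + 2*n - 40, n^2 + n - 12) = n + 4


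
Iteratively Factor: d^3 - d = (d + 1)*(d^2 - d) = (d - 1)*(d + 1)*(d)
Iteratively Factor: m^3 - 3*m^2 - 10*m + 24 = (m + 3)*(m^2 - 6*m + 8) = (m - 2)*(m + 3)*(m - 4)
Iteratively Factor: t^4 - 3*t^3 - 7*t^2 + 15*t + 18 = (t - 3)*(t^3 - 7*t - 6) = (t - 3)^2*(t^2 + 3*t + 2) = (t - 3)^2*(t + 2)*(t + 1)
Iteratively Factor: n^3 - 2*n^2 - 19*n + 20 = (n - 5)*(n^2 + 3*n - 4) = (n - 5)*(n + 4)*(n - 1)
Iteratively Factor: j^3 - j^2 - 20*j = (j + 4)*(j^2 - 5*j) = j*(j + 4)*(j - 5)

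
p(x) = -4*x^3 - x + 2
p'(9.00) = -973.00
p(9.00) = -2923.00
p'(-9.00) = -973.00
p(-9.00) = 2927.00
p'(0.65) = -6.07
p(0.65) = 0.25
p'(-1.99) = -48.52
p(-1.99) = 35.51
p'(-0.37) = -2.64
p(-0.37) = 2.57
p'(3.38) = -138.09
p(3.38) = -155.84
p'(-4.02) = -194.92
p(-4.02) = 265.88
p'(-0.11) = -1.15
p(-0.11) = 2.12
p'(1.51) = -28.36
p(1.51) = -13.28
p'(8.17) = -801.99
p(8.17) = -2187.52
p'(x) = -12*x^2 - 1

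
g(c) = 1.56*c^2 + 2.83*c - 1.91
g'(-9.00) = -25.25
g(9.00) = 149.92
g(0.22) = -1.21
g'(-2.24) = -4.16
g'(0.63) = 4.80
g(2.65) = 16.54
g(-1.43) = -2.77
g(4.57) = 43.60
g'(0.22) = 3.52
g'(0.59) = 4.67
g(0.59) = 0.30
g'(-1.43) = -1.63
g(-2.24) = -0.42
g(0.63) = 0.49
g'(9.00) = 30.91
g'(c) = 3.12*c + 2.83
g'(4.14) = 15.75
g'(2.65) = 11.10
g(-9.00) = 98.98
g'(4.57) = 17.09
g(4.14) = 36.54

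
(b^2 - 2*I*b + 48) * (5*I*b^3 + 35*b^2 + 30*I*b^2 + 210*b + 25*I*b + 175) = 5*I*b^5 + 45*b^4 + 30*I*b^4 + 270*b^3 + 195*I*b^3 + 1905*b^2 + 1020*I*b^2 + 10080*b + 850*I*b + 8400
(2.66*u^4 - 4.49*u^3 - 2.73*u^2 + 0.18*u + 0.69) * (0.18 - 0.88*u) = -2.3408*u^5 + 4.43*u^4 + 1.5942*u^3 - 0.6498*u^2 - 0.5748*u + 0.1242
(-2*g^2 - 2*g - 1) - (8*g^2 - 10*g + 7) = -10*g^2 + 8*g - 8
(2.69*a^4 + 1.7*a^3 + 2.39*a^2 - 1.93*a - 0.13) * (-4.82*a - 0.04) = -12.9658*a^5 - 8.3016*a^4 - 11.5878*a^3 + 9.207*a^2 + 0.7038*a + 0.0052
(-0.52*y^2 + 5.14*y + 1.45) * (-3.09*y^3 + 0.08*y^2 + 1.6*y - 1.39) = 1.6068*y^5 - 15.9242*y^4 - 4.9013*y^3 + 9.0628*y^2 - 4.8246*y - 2.0155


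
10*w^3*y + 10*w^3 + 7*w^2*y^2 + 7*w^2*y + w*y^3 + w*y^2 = (2*w + y)*(5*w + y)*(w*y + w)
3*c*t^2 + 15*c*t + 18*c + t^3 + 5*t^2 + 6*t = (3*c + t)*(t + 2)*(t + 3)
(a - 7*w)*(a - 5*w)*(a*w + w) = a^3*w - 12*a^2*w^2 + a^2*w + 35*a*w^3 - 12*a*w^2 + 35*w^3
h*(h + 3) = h^2 + 3*h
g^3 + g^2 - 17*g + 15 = (g - 3)*(g - 1)*(g + 5)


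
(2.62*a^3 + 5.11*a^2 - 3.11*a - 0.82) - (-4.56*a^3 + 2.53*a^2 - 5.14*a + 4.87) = 7.18*a^3 + 2.58*a^2 + 2.03*a - 5.69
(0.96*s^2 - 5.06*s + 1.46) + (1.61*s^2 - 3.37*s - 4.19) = 2.57*s^2 - 8.43*s - 2.73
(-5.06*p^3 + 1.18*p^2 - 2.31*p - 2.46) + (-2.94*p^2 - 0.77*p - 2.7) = -5.06*p^3 - 1.76*p^2 - 3.08*p - 5.16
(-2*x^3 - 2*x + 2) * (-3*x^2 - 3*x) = 6*x^5 + 6*x^4 + 6*x^3 - 6*x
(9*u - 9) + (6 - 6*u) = 3*u - 3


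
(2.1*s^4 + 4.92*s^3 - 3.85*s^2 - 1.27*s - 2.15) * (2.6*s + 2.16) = 5.46*s^5 + 17.328*s^4 + 0.6172*s^3 - 11.618*s^2 - 8.3332*s - 4.644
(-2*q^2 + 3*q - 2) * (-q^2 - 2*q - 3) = 2*q^4 + q^3 + 2*q^2 - 5*q + 6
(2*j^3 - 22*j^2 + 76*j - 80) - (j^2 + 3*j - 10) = 2*j^3 - 23*j^2 + 73*j - 70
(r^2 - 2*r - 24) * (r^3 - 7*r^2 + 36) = r^5 - 9*r^4 - 10*r^3 + 204*r^2 - 72*r - 864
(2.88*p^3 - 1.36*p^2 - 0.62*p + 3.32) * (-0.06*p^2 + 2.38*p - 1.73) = -0.1728*p^5 + 6.936*p^4 - 8.182*p^3 + 0.678*p^2 + 8.9742*p - 5.7436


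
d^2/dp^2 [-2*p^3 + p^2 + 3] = 2 - 12*p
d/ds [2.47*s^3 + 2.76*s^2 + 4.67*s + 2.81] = 7.41*s^2 + 5.52*s + 4.67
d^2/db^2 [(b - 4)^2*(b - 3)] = 6*b - 22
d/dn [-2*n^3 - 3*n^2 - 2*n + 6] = -6*n^2 - 6*n - 2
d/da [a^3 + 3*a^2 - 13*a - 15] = 3*a^2 + 6*a - 13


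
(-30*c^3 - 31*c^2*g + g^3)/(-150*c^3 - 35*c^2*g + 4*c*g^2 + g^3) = (c + g)/(5*c + g)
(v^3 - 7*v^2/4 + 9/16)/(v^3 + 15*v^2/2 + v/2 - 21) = (v^2 - v/4 - 3/8)/(v^2 + 9*v + 14)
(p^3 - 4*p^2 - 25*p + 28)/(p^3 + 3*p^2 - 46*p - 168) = (p - 1)/(p + 6)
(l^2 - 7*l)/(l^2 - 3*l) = (l - 7)/(l - 3)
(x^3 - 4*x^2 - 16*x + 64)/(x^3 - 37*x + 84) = (x^2 - 16)/(x^2 + 4*x - 21)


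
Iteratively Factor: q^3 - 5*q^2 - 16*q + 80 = (q - 4)*(q^2 - q - 20) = (q - 4)*(q + 4)*(q - 5)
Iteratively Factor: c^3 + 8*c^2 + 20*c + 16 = (c + 4)*(c^2 + 4*c + 4) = (c + 2)*(c + 4)*(c + 2)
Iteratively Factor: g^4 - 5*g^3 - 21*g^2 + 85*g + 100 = (g + 4)*(g^3 - 9*g^2 + 15*g + 25) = (g - 5)*(g + 4)*(g^2 - 4*g - 5) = (g - 5)^2*(g + 4)*(g + 1)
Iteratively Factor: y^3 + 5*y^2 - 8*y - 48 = (y - 3)*(y^2 + 8*y + 16) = (y - 3)*(y + 4)*(y + 4)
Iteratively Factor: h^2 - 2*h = (h - 2)*(h)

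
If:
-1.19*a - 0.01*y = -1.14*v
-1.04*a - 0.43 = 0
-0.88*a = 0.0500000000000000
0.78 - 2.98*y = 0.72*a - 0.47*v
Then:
No Solution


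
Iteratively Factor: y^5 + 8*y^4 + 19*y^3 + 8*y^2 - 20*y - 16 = (y + 2)*(y^4 + 6*y^3 + 7*y^2 - 6*y - 8) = (y + 2)^2*(y^3 + 4*y^2 - y - 4) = (y + 1)*(y + 2)^2*(y^2 + 3*y - 4) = (y - 1)*(y + 1)*(y + 2)^2*(y + 4)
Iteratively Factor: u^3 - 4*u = (u)*(u^2 - 4) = u*(u + 2)*(u - 2)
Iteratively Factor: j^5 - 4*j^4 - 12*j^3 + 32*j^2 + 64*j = (j + 2)*(j^4 - 6*j^3 + 32*j) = (j + 2)^2*(j^3 - 8*j^2 + 16*j) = (j - 4)*(j + 2)^2*(j^2 - 4*j) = (j - 4)^2*(j + 2)^2*(j)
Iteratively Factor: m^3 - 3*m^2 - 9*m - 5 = (m + 1)*(m^2 - 4*m - 5) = (m + 1)^2*(m - 5)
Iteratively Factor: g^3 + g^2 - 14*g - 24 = (g + 3)*(g^2 - 2*g - 8) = (g - 4)*(g + 3)*(g + 2)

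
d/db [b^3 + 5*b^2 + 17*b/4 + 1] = 3*b^2 + 10*b + 17/4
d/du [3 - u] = -1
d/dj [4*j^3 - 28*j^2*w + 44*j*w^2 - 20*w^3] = 12*j^2 - 56*j*w + 44*w^2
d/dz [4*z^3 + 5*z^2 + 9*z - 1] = 12*z^2 + 10*z + 9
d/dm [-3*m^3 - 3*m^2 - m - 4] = -9*m^2 - 6*m - 1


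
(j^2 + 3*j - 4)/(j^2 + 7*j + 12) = (j - 1)/(j + 3)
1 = 1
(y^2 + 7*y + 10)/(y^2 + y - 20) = (y + 2)/(y - 4)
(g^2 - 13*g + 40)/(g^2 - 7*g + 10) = (g - 8)/(g - 2)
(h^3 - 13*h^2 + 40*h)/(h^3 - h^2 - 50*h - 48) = h*(h - 5)/(h^2 + 7*h + 6)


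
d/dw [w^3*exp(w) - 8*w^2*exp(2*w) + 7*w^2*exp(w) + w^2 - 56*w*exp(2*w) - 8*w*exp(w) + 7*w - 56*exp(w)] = w^3*exp(w) - 16*w^2*exp(2*w) + 10*w^2*exp(w) - 128*w*exp(2*w) + 6*w*exp(w) + 2*w - 56*exp(2*w) - 64*exp(w) + 7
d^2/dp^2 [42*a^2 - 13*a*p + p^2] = 2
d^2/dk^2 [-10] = 0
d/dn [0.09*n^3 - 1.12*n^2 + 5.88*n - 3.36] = 0.27*n^2 - 2.24*n + 5.88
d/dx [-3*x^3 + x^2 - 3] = x*(2 - 9*x)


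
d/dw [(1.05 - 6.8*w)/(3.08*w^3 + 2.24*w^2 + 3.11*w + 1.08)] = (41.888*w^3 + 5.53*w^2 - 4.704*w - 10.6095)/(9.4864*w^6 + 13.7984*w^5 + 24.1752*w^4 + 20.5856*w^3 + 14.5105*w^2 + 6.7176*w + 1.1664)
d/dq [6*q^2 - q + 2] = 12*q - 1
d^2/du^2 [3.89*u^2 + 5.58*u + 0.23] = 7.78000000000000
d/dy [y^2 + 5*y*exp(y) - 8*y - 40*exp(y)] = 5*y*exp(y) + 2*y - 35*exp(y) - 8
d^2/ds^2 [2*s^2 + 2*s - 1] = 4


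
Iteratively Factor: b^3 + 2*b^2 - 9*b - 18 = (b + 2)*(b^2 - 9) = (b - 3)*(b + 2)*(b + 3)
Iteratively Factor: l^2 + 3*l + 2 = (l + 1)*(l + 2)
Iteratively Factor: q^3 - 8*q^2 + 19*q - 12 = (q - 1)*(q^2 - 7*q + 12) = (q - 3)*(q - 1)*(q - 4)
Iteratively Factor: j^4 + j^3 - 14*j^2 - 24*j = (j)*(j^3 + j^2 - 14*j - 24) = j*(j + 3)*(j^2 - 2*j - 8) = j*(j + 2)*(j + 3)*(j - 4)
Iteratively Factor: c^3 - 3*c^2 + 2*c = (c - 1)*(c^2 - 2*c) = c*(c - 1)*(c - 2)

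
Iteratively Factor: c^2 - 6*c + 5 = (c - 5)*(c - 1)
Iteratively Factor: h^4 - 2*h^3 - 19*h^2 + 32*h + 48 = (h + 1)*(h^3 - 3*h^2 - 16*h + 48) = (h - 3)*(h + 1)*(h^2 - 16) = (h - 3)*(h + 1)*(h + 4)*(h - 4)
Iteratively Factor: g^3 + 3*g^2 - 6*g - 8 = (g + 4)*(g^2 - g - 2) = (g - 2)*(g + 4)*(g + 1)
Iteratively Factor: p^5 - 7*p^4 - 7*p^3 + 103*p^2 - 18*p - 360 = (p - 4)*(p^4 - 3*p^3 - 19*p^2 + 27*p + 90) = (p - 4)*(p + 2)*(p^3 - 5*p^2 - 9*p + 45) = (p - 4)*(p + 2)*(p + 3)*(p^2 - 8*p + 15) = (p - 4)*(p - 3)*(p + 2)*(p + 3)*(p - 5)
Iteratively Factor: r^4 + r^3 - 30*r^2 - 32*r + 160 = (r - 5)*(r^3 + 6*r^2 - 32) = (r - 5)*(r + 4)*(r^2 + 2*r - 8) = (r - 5)*(r - 2)*(r + 4)*(r + 4)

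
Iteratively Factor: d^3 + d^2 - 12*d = (d)*(d^2 + d - 12) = d*(d - 3)*(d + 4)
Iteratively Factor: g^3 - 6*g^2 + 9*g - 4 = (g - 1)*(g^2 - 5*g + 4) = (g - 4)*(g - 1)*(g - 1)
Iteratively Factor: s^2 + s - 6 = (s - 2)*(s + 3)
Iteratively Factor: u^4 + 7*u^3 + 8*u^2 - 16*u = (u + 4)*(u^3 + 3*u^2 - 4*u) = (u + 4)^2*(u^2 - u) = (u - 1)*(u + 4)^2*(u)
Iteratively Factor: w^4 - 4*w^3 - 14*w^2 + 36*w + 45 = (w - 5)*(w^3 + w^2 - 9*w - 9) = (w - 5)*(w + 3)*(w^2 - 2*w - 3) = (w - 5)*(w - 3)*(w + 3)*(w + 1)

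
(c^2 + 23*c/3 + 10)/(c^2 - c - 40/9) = 3*(c + 6)/(3*c - 8)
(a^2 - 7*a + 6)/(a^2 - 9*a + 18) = (a - 1)/(a - 3)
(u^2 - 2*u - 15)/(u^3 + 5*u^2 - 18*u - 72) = (u - 5)/(u^2 + 2*u - 24)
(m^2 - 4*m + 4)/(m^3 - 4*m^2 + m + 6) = (m - 2)/(m^2 - 2*m - 3)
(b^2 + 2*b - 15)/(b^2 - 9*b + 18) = (b + 5)/(b - 6)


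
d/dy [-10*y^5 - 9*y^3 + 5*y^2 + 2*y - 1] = -50*y^4 - 27*y^2 + 10*y + 2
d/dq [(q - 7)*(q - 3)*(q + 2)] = 3*q^2 - 16*q + 1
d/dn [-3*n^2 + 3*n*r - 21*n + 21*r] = -6*n + 3*r - 21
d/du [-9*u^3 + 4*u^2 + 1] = u*(8 - 27*u)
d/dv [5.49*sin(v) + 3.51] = 5.49*cos(v)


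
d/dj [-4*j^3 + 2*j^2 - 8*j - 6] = -12*j^2 + 4*j - 8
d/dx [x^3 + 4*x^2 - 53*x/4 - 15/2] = 3*x^2 + 8*x - 53/4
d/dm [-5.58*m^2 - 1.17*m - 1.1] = -11.16*m - 1.17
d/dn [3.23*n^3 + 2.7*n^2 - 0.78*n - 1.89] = 9.69*n^2 + 5.4*n - 0.78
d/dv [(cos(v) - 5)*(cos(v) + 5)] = -sin(2*v)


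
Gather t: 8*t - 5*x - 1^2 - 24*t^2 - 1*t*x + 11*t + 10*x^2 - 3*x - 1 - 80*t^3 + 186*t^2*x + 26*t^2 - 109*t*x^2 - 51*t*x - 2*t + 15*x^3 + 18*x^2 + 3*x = -80*t^3 + t^2*(186*x + 2) + t*(-109*x^2 - 52*x + 17) + 15*x^3 + 28*x^2 - 5*x - 2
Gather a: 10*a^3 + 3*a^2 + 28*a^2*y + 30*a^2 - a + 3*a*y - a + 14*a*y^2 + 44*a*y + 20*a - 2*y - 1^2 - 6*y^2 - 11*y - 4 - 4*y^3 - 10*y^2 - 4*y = 10*a^3 + a^2*(28*y + 33) + a*(14*y^2 + 47*y + 18) - 4*y^3 - 16*y^2 - 17*y - 5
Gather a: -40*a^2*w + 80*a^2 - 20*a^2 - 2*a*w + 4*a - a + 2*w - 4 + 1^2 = a^2*(60 - 40*w) + a*(3 - 2*w) + 2*w - 3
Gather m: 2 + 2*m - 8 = 2*m - 6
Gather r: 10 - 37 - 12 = -39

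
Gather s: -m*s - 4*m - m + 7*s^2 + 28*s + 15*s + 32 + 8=-5*m + 7*s^2 + s*(43 - m) + 40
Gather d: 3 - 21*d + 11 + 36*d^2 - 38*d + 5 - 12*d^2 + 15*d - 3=24*d^2 - 44*d + 16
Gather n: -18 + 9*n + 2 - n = 8*n - 16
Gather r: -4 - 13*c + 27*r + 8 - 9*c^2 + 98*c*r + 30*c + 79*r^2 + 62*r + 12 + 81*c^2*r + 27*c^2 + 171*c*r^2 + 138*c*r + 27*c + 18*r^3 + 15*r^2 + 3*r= 18*c^2 + 44*c + 18*r^3 + r^2*(171*c + 94) + r*(81*c^2 + 236*c + 92) + 16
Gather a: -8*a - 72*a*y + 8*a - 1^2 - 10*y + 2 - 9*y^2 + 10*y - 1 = -72*a*y - 9*y^2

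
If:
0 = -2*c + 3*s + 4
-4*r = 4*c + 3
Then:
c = 3*s/2 + 2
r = -3*s/2 - 11/4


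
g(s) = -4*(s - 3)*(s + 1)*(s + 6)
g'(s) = -4*(s - 3)*(s + 1) - 4*(s - 3)*(s + 6) - 4*(s + 1)*(s + 6) = -12*s^2 - 32*s + 60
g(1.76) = 106.23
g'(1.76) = -33.49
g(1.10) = 113.32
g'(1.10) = 10.28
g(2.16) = 86.64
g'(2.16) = -65.11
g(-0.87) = 10.32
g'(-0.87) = 78.76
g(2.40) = 68.54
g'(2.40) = -85.92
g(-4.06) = -167.64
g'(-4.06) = -7.88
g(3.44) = -73.77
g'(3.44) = -192.08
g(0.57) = 100.26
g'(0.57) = 37.86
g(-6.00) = 0.00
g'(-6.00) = -180.00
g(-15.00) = 9072.00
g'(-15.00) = -2160.00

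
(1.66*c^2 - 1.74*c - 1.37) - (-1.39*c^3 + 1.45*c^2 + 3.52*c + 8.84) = 1.39*c^3 + 0.21*c^2 - 5.26*c - 10.21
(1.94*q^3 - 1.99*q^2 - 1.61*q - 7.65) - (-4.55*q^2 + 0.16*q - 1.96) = 1.94*q^3 + 2.56*q^2 - 1.77*q - 5.69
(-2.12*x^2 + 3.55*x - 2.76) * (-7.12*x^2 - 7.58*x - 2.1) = 15.0944*x^4 - 9.2064*x^3 - 2.8058*x^2 + 13.4658*x + 5.796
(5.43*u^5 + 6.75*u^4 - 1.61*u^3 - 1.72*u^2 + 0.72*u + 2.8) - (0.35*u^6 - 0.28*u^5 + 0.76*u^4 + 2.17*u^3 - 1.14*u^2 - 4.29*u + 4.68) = -0.35*u^6 + 5.71*u^5 + 5.99*u^4 - 3.78*u^3 - 0.58*u^2 + 5.01*u - 1.88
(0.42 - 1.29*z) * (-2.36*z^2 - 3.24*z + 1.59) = 3.0444*z^3 + 3.1884*z^2 - 3.4119*z + 0.6678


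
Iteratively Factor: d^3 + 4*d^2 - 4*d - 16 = (d - 2)*(d^2 + 6*d + 8) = (d - 2)*(d + 4)*(d + 2)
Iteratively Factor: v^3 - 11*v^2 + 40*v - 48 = (v - 4)*(v^2 - 7*v + 12) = (v - 4)^2*(v - 3)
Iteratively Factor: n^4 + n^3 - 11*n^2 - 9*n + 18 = (n + 2)*(n^3 - n^2 - 9*n + 9) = (n - 1)*(n + 2)*(n^2 - 9) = (n - 3)*(n - 1)*(n + 2)*(n + 3)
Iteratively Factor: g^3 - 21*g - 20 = (g - 5)*(g^2 + 5*g + 4) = (g - 5)*(g + 1)*(g + 4)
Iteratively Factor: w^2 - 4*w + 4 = (w - 2)*(w - 2)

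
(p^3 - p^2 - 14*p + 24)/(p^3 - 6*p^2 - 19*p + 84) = (p - 2)/(p - 7)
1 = 1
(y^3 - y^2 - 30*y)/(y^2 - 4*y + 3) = y*(y^2 - y - 30)/(y^2 - 4*y + 3)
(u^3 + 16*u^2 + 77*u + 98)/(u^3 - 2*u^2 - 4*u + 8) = (u^2 + 14*u + 49)/(u^2 - 4*u + 4)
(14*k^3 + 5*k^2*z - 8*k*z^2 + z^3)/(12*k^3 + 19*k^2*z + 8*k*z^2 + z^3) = (14*k^2 - 9*k*z + z^2)/(12*k^2 + 7*k*z + z^2)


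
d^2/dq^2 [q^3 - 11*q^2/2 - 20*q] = 6*q - 11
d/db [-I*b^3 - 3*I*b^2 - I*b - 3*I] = I*(-3*b^2 - 6*b - 1)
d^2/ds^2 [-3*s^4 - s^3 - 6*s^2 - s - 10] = -36*s^2 - 6*s - 12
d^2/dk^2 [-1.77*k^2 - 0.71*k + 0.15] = -3.54000000000000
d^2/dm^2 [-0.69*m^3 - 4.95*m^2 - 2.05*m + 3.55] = -4.14*m - 9.9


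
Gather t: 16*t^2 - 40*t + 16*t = 16*t^2 - 24*t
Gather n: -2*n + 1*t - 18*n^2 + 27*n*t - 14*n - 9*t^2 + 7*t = -18*n^2 + n*(27*t - 16) - 9*t^2 + 8*t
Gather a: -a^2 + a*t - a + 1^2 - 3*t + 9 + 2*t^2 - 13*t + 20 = -a^2 + a*(t - 1) + 2*t^2 - 16*t + 30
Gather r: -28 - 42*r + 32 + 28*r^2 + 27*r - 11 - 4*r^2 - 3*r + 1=24*r^2 - 18*r - 6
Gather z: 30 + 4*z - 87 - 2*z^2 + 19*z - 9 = -2*z^2 + 23*z - 66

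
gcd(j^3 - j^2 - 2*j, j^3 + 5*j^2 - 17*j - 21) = j + 1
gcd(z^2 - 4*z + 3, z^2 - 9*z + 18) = z - 3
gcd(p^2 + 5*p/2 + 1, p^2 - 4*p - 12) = p + 2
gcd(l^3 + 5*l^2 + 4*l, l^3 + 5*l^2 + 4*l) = l^3 + 5*l^2 + 4*l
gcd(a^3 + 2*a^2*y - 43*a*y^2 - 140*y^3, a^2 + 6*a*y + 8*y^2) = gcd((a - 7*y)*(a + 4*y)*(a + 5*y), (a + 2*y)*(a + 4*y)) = a + 4*y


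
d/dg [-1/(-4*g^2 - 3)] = -8*g/(4*g^2 + 3)^2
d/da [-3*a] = -3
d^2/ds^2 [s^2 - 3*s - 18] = 2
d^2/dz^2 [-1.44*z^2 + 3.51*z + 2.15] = -2.88000000000000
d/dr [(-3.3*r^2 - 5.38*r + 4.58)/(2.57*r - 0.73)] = (-8.481*r^2 + 4.818*r - 7.8432)/(6.6049*r^2 - 3.7522*r + 0.5329)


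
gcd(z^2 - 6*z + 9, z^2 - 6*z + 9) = z^2 - 6*z + 9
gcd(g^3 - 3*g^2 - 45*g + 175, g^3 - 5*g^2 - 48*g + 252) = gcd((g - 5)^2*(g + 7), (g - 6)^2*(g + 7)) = g + 7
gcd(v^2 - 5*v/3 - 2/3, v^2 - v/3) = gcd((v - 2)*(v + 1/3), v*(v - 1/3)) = 1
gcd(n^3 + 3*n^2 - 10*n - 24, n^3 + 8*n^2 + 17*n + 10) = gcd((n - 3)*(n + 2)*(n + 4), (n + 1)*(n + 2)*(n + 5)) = n + 2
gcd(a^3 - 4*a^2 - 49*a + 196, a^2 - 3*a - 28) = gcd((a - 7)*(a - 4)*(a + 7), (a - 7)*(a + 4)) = a - 7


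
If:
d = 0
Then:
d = 0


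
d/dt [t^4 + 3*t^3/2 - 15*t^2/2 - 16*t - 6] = 4*t^3 + 9*t^2/2 - 15*t - 16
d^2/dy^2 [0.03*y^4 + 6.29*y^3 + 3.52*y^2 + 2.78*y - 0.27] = 0.36*y^2 + 37.74*y + 7.04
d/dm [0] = 0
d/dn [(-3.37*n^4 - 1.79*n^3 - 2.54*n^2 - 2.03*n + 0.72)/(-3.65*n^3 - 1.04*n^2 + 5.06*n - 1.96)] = (12.3005*n^6 + 7.0096*n^5 - 58.566*n^4 - 6.51299999999999*n^3 + 3.4456*n^2 + 11.4544*n + 0.3356)/(13.3225*n^6 + 7.592*n^5 - 35.8564*n^4 + 3.7832*n^3 + 29.6804*n^2 - 19.8352*n + 3.8416)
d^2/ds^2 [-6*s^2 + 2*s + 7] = -12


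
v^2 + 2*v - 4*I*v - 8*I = (v + 2)*(v - 4*I)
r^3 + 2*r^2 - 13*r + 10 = (r - 2)*(r - 1)*(r + 5)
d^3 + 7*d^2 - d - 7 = (d - 1)*(d + 1)*(d + 7)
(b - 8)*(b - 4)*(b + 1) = b^3 - 11*b^2 + 20*b + 32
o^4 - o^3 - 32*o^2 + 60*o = o*(o - 5)*(o - 2)*(o + 6)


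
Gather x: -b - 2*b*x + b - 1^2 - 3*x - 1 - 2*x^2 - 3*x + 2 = -2*x^2 + x*(-2*b - 6)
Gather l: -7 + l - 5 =l - 12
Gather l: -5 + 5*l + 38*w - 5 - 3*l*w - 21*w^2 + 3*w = l*(5 - 3*w) - 21*w^2 + 41*w - 10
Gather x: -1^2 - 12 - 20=-33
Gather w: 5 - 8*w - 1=4 - 8*w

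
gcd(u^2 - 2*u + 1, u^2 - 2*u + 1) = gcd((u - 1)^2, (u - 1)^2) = u^2 - 2*u + 1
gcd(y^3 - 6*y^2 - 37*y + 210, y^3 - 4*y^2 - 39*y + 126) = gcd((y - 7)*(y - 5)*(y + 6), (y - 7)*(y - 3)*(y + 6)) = y^2 - y - 42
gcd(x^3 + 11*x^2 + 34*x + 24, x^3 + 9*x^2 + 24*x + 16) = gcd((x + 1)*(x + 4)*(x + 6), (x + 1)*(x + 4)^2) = x^2 + 5*x + 4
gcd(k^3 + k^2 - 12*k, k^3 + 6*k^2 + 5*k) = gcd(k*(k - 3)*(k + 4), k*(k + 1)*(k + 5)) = k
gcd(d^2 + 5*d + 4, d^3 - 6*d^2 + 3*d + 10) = d + 1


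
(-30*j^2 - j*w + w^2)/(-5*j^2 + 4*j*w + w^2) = (-6*j + w)/(-j + w)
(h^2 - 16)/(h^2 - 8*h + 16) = (h + 4)/(h - 4)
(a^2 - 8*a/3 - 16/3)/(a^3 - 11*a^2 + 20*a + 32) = (a + 4/3)/(a^2 - 7*a - 8)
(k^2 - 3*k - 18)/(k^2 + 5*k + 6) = (k - 6)/(k + 2)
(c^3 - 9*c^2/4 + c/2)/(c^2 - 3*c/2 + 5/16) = 4*c*(c - 2)/(4*c - 5)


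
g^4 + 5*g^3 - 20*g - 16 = (g - 2)*(g + 1)*(g + 2)*(g + 4)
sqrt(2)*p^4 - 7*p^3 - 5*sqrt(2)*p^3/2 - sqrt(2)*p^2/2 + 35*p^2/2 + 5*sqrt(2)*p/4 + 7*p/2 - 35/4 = (p - 5/2)*(p - 7*sqrt(2)/2)*(p - sqrt(2)/2)*(sqrt(2)*p + 1)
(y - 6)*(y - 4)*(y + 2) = y^3 - 8*y^2 + 4*y + 48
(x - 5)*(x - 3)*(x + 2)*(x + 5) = x^4 - x^3 - 31*x^2 + 25*x + 150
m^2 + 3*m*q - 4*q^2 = (m - q)*(m + 4*q)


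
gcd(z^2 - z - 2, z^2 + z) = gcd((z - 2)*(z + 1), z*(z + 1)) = z + 1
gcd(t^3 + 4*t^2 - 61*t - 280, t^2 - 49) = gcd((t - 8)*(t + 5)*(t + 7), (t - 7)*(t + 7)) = t + 7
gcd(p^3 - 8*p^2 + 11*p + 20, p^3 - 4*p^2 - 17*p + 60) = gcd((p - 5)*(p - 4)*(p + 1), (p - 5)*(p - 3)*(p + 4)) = p - 5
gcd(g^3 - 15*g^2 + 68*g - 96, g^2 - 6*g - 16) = g - 8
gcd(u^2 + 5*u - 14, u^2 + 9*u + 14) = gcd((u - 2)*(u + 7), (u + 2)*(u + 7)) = u + 7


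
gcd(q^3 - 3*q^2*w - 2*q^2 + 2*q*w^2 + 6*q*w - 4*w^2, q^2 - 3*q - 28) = 1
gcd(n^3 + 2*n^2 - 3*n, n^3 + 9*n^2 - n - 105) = 1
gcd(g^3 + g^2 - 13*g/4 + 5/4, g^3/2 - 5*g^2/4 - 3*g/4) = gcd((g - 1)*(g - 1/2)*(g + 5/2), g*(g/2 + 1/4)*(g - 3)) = 1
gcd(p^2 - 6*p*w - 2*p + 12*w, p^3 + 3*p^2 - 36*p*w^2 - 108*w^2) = p - 6*w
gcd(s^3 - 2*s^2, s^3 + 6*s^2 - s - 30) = s - 2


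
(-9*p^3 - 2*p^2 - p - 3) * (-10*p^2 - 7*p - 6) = 90*p^5 + 83*p^4 + 78*p^3 + 49*p^2 + 27*p + 18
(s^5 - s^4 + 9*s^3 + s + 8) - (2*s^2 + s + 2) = s^5 - s^4 + 9*s^3 - 2*s^2 + 6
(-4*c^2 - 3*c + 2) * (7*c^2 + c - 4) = -28*c^4 - 25*c^3 + 27*c^2 + 14*c - 8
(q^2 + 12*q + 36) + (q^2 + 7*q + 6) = 2*q^2 + 19*q + 42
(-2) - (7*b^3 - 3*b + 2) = -7*b^3 + 3*b - 4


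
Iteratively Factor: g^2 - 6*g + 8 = (g - 4)*(g - 2)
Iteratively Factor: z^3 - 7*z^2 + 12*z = (z - 4)*(z^2 - 3*z) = (z - 4)*(z - 3)*(z)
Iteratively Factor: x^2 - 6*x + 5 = (x - 1)*(x - 5)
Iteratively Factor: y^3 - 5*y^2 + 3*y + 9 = (y - 3)*(y^2 - 2*y - 3) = (y - 3)^2*(y + 1)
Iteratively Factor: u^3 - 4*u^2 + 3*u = (u - 3)*(u^2 - u) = (u - 3)*(u - 1)*(u)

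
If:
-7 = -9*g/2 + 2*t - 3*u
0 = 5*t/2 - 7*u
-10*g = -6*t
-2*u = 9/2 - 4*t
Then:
No Solution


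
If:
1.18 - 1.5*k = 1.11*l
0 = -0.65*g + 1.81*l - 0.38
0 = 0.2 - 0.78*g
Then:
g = 0.26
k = 0.56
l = 0.30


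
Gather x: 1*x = x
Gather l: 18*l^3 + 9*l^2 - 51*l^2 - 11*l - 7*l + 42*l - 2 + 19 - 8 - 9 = 18*l^3 - 42*l^2 + 24*l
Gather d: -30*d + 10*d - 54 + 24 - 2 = -20*d - 32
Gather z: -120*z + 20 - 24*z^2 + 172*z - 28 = -24*z^2 + 52*z - 8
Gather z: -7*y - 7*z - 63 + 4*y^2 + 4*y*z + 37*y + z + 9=4*y^2 + 30*y + z*(4*y - 6) - 54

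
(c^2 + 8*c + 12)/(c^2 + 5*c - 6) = (c + 2)/(c - 1)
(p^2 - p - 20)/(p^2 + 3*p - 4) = (p - 5)/(p - 1)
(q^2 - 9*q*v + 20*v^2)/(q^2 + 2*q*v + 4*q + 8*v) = (q^2 - 9*q*v + 20*v^2)/(q^2 + 2*q*v + 4*q + 8*v)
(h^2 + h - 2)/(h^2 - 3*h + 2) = (h + 2)/(h - 2)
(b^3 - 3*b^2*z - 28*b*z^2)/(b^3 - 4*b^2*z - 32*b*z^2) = (-b + 7*z)/(-b + 8*z)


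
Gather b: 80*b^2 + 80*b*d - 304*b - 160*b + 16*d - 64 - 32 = 80*b^2 + b*(80*d - 464) + 16*d - 96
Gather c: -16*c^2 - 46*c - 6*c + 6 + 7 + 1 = -16*c^2 - 52*c + 14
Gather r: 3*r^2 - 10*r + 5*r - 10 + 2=3*r^2 - 5*r - 8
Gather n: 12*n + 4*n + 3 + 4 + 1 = 16*n + 8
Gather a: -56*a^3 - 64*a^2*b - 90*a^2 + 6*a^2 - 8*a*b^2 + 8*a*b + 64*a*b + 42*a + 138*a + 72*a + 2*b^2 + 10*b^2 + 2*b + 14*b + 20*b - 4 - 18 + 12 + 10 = -56*a^3 + a^2*(-64*b - 84) + a*(-8*b^2 + 72*b + 252) + 12*b^2 + 36*b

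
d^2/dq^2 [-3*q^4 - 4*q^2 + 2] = -36*q^2 - 8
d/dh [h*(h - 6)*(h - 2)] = 3*h^2 - 16*h + 12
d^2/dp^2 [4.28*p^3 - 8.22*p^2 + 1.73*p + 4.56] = 25.68*p - 16.44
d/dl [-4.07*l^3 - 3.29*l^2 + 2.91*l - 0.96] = -12.21*l^2 - 6.58*l + 2.91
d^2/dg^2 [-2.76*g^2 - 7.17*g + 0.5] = -5.52000000000000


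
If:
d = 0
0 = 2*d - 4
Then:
No Solution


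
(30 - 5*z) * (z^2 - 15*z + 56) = -5*z^3 + 105*z^2 - 730*z + 1680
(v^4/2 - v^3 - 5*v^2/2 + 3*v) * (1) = v^4/2 - v^3 - 5*v^2/2 + 3*v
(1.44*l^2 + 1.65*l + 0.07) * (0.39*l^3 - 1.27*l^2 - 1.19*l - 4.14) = 0.5616*l^5 - 1.1853*l^4 - 3.7818*l^3 - 8.014*l^2 - 6.9143*l - 0.2898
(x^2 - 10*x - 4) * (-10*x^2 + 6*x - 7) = -10*x^4 + 106*x^3 - 27*x^2 + 46*x + 28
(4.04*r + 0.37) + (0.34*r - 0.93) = 4.38*r - 0.56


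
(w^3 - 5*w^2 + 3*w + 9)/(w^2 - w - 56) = (-w^3 + 5*w^2 - 3*w - 9)/(-w^2 + w + 56)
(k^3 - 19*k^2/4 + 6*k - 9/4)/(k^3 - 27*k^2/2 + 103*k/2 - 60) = (4*k^2 - 7*k + 3)/(2*(2*k^2 - 21*k + 40))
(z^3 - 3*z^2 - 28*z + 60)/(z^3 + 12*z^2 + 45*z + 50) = (z^2 - 8*z + 12)/(z^2 + 7*z + 10)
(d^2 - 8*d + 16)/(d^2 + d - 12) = (d^2 - 8*d + 16)/(d^2 + d - 12)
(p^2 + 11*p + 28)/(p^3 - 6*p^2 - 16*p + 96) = (p + 7)/(p^2 - 10*p + 24)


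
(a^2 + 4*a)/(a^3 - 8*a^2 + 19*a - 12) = a*(a + 4)/(a^3 - 8*a^2 + 19*a - 12)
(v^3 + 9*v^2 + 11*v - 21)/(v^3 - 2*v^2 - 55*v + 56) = (v + 3)/(v - 8)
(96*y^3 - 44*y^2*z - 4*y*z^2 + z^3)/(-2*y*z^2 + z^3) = -48*y^2/z^2 - 2*y/z + 1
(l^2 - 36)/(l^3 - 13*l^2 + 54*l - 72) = (l + 6)/(l^2 - 7*l + 12)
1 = 1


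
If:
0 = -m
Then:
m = 0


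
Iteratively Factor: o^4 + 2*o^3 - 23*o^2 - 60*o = (o + 3)*(o^3 - o^2 - 20*o) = (o - 5)*(o + 3)*(o^2 + 4*o) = (o - 5)*(o + 3)*(o + 4)*(o)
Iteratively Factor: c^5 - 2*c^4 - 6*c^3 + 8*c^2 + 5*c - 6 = (c + 2)*(c^4 - 4*c^3 + 2*c^2 + 4*c - 3) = (c + 1)*(c + 2)*(c^3 - 5*c^2 + 7*c - 3) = (c - 3)*(c + 1)*(c + 2)*(c^2 - 2*c + 1) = (c - 3)*(c - 1)*(c + 1)*(c + 2)*(c - 1)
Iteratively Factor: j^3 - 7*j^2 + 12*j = (j - 4)*(j^2 - 3*j) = (j - 4)*(j - 3)*(j)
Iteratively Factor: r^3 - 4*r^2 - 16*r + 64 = (r + 4)*(r^2 - 8*r + 16) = (r - 4)*(r + 4)*(r - 4)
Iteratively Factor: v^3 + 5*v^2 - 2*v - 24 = (v + 4)*(v^2 + v - 6) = (v - 2)*(v + 4)*(v + 3)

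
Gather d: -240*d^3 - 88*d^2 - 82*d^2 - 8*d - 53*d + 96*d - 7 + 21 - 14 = -240*d^3 - 170*d^2 + 35*d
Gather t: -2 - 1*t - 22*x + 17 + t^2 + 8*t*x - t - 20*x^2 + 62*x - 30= t^2 + t*(8*x - 2) - 20*x^2 + 40*x - 15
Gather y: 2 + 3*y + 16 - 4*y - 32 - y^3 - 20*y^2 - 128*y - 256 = -y^3 - 20*y^2 - 129*y - 270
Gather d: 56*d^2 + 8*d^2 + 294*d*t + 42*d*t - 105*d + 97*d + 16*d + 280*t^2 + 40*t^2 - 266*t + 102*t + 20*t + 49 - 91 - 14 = 64*d^2 + d*(336*t + 8) + 320*t^2 - 144*t - 56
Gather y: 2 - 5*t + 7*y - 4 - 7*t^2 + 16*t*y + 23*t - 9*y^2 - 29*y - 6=-7*t^2 + 18*t - 9*y^2 + y*(16*t - 22) - 8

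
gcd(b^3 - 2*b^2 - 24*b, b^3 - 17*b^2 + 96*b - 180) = b - 6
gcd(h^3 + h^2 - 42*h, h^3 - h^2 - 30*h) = h^2 - 6*h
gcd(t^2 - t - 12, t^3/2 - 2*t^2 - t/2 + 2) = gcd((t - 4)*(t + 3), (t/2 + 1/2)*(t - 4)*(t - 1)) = t - 4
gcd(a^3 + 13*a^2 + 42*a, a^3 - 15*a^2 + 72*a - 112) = 1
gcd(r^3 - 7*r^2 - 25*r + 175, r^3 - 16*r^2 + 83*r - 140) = r^2 - 12*r + 35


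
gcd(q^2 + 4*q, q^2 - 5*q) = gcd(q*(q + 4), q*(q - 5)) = q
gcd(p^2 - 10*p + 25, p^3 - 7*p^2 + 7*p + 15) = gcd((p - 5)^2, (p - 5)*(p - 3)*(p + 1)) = p - 5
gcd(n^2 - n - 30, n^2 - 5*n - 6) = n - 6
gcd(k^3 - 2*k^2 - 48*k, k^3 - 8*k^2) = k^2 - 8*k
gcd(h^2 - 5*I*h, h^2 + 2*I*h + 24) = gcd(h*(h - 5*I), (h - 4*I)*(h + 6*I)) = 1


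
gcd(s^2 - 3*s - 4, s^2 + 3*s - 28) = s - 4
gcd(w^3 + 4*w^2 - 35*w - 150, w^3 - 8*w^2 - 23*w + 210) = w^2 - w - 30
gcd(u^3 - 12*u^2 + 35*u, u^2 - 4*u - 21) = u - 7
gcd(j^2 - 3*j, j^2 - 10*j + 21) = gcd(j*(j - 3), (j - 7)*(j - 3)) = j - 3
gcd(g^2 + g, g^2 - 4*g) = g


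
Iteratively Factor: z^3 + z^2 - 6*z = (z)*(z^2 + z - 6) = z*(z + 3)*(z - 2)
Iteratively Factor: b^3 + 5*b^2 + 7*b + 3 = (b + 1)*(b^2 + 4*b + 3) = (b + 1)*(b + 3)*(b + 1)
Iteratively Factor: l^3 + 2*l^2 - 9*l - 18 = (l + 3)*(l^2 - l - 6) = (l + 2)*(l + 3)*(l - 3)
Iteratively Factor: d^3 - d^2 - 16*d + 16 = (d - 4)*(d^2 + 3*d - 4) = (d - 4)*(d - 1)*(d + 4)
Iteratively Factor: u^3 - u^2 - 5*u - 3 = (u + 1)*(u^2 - 2*u - 3) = (u - 3)*(u + 1)*(u + 1)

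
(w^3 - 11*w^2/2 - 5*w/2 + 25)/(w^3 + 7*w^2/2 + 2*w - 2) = (2*w^2 - 15*w + 25)/(2*w^2 + 3*w - 2)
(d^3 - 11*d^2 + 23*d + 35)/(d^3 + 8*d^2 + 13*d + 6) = (d^2 - 12*d + 35)/(d^2 + 7*d + 6)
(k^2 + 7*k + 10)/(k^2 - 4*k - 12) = (k + 5)/(k - 6)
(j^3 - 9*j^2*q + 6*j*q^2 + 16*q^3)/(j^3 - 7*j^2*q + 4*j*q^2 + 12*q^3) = (-j + 8*q)/(-j + 6*q)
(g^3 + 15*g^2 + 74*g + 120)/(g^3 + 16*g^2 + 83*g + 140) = (g + 6)/(g + 7)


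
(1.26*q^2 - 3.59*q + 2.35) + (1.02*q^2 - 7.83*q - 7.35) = 2.28*q^2 - 11.42*q - 5.0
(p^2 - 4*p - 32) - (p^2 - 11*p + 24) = 7*p - 56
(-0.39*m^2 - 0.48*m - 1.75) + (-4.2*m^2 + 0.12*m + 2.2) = -4.59*m^2 - 0.36*m + 0.45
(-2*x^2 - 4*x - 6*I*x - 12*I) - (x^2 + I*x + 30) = -3*x^2 - 4*x - 7*I*x - 30 - 12*I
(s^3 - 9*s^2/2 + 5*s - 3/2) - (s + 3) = s^3 - 9*s^2/2 + 4*s - 9/2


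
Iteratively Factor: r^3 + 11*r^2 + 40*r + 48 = (r + 4)*(r^2 + 7*r + 12) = (r + 4)^2*(r + 3)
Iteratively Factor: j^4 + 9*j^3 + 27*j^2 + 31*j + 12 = (j + 1)*(j^3 + 8*j^2 + 19*j + 12) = (j + 1)*(j + 3)*(j^2 + 5*j + 4) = (j + 1)^2*(j + 3)*(j + 4)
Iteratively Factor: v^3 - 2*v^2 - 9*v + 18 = (v - 3)*(v^2 + v - 6) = (v - 3)*(v - 2)*(v + 3)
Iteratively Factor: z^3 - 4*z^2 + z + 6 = (z + 1)*(z^2 - 5*z + 6) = (z - 2)*(z + 1)*(z - 3)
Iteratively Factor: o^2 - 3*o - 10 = (o + 2)*(o - 5)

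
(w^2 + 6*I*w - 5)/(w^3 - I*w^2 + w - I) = (w + 5*I)/(w^2 - 2*I*w - 1)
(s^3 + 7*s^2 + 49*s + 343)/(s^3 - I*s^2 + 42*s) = (s^2 + 7*s*(1 + I) + 49*I)/(s*(s + 6*I))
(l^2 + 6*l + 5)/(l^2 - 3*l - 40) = (l + 1)/(l - 8)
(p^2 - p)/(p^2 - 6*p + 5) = p/(p - 5)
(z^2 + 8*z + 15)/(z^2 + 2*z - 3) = (z + 5)/(z - 1)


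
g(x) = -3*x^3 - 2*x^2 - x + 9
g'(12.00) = -1345.00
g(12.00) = -5475.00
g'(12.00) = -1345.00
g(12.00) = -5475.00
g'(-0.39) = -0.81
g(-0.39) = 9.26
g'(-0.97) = -5.59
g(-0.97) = 10.83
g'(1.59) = -30.11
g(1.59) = -9.71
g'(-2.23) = -36.84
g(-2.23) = 34.55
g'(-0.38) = -0.78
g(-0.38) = 9.26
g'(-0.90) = -4.69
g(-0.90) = 10.47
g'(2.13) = -50.35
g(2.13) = -31.19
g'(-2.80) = -60.36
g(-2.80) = 61.98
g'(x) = -9*x^2 - 4*x - 1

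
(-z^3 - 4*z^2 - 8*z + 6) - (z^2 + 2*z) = -z^3 - 5*z^2 - 10*z + 6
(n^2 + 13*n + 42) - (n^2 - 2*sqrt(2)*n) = 2*sqrt(2)*n + 13*n + 42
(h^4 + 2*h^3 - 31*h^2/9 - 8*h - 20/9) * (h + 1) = h^5 + 3*h^4 - 13*h^3/9 - 103*h^2/9 - 92*h/9 - 20/9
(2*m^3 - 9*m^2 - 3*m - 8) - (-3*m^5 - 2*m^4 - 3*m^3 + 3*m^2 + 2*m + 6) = 3*m^5 + 2*m^4 + 5*m^3 - 12*m^2 - 5*m - 14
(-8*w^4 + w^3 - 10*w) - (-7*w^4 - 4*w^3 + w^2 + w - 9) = -w^4 + 5*w^3 - w^2 - 11*w + 9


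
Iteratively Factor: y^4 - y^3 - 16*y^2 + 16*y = (y)*(y^3 - y^2 - 16*y + 16) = y*(y - 4)*(y^2 + 3*y - 4) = y*(y - 4)*(y - 1)*(y + 4)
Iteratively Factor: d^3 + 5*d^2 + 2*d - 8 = (d - 1)*(d^2 + 6*d + 8) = (d - 1)*(d + 2)*(d + 4)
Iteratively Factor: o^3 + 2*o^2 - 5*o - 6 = (o - 2)*(o^2 + 4*o + 3) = (o - 2)*(o + 1)*(o + 3)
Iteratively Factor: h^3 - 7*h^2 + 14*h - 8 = (h - 2)*(h^2 - 5*h + 4) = (h - 4)*(h - 2)*(h - 1)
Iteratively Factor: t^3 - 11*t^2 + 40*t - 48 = (t - 4)*(t^2 - 7*t + 12) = (t - 4)^2*(t - 3)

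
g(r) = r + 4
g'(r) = 1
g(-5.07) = -1.07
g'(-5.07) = 1.00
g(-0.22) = 3.78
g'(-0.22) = 1.00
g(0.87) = 4.87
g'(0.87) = 1.00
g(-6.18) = -2.18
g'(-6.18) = 1.00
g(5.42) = 9.42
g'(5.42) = 1.00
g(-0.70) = 3.30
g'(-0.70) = 1.00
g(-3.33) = 0.67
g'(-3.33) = 1.00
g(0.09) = 4.09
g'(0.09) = 1.00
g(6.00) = 10.00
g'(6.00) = 1.00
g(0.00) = 4.00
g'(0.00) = 1.00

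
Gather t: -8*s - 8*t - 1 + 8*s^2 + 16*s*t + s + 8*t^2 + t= 8*s^2 - 7*s + 8*t^2 + t*(16*s - 7) - 1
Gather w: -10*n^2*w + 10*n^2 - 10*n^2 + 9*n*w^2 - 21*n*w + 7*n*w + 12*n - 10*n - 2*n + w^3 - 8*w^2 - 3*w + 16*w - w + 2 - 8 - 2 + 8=w^3 + w^2*(9*n - 8) + w*(-10*n^2 - 14*n + 12)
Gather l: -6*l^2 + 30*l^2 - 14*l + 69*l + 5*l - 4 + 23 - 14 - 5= 24*l^2 + 60*l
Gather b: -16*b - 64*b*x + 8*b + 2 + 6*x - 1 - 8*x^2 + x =b*(-64*x - 8) - 8*x^2 + 7*x + 1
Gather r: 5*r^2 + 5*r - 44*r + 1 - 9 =5*r^2 - 39*r - 8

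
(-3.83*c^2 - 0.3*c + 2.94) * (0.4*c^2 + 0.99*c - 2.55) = -1.532*c^4 - 3.9117*c^3 + 10.6455*c^2 + 3.6756*c - 7.497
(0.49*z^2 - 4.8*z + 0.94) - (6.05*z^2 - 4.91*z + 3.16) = -5.56*z^2 + 0.11*z - 2.22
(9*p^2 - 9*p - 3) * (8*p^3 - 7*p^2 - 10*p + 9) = 72*p^5 - 135*p^4 - 51*p^3 + 192*p^2 - 51*p - 27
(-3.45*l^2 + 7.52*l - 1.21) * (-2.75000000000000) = 9.4875*l^2 - 20.68*l + 3.3275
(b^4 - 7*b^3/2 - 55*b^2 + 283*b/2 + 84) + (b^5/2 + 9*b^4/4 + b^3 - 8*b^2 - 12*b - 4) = b^5/2 + 13*b^4/4 - 5*b^3/2 - 63*b^2 + 259*b/2 + 80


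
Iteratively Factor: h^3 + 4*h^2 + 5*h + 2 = (h + 1)*(h^2 + 3*h + 2) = (h + 1)*(h + 2)*(h + 1)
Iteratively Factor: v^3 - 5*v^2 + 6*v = (v)*(v^2 - 5*v + 6) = v*(v - 2)*(v - 3)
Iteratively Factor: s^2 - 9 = (s - 3)*(s + 3)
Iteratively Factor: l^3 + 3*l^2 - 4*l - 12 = (l - 2)*(l^2 + 5*l + 6) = (l - 2)*(l + 3)*(l + 2)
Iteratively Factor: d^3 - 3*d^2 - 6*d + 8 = (d - 4)*(d^2 + d - 2) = (d - 4)*(d + 2)*(d - 1)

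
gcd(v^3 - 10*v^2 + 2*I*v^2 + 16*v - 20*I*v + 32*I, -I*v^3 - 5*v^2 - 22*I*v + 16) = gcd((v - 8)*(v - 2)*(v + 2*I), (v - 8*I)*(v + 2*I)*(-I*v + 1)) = v + 2*I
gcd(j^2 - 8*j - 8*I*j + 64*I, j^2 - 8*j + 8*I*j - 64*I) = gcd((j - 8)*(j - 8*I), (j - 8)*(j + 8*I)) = j - 8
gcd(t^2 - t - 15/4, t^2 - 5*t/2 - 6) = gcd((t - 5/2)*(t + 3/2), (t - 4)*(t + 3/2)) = t + 3/2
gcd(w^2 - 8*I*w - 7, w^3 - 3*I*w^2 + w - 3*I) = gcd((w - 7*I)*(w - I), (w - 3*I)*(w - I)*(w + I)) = w - I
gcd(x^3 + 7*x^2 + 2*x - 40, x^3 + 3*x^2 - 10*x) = x^2 + 3*x - 10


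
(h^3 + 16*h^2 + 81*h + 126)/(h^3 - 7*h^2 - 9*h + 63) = (h^2 + 13*h + 42)/(h^2 - 10*h + 21)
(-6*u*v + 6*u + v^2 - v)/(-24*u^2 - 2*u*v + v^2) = (v - 1)/(4*u + v)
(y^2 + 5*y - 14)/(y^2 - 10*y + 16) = (y + 7)/(y - 8)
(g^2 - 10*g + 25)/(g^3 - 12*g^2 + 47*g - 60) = (g - 5)/(g^2 - 7*g + 12)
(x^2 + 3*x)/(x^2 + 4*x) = (x + 3)/(x + 4)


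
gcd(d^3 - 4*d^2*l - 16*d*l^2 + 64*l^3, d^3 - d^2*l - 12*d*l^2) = d - 4*l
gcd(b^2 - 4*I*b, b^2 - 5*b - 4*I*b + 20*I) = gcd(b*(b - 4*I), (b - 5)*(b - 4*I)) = b - 4*I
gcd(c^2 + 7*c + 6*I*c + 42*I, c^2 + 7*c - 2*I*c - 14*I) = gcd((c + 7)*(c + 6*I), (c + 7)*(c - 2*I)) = c + 7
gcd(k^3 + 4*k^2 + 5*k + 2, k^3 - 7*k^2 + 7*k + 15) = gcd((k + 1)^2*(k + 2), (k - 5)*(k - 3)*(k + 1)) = k + 1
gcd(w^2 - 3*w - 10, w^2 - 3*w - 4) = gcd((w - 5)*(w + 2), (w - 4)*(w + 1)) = 1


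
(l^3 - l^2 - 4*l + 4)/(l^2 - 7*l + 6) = (l^2 - 4)/(l - 6)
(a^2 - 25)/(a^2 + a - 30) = (a + 5)/(a + 6)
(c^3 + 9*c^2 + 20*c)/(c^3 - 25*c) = (c + 4)/(c - 5)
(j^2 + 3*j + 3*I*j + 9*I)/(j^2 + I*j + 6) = (j + 3)/(j - 2*I)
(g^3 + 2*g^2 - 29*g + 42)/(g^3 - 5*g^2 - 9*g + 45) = (g^2 + 5*g - 14)/(g^2 - 2*g - 15)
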